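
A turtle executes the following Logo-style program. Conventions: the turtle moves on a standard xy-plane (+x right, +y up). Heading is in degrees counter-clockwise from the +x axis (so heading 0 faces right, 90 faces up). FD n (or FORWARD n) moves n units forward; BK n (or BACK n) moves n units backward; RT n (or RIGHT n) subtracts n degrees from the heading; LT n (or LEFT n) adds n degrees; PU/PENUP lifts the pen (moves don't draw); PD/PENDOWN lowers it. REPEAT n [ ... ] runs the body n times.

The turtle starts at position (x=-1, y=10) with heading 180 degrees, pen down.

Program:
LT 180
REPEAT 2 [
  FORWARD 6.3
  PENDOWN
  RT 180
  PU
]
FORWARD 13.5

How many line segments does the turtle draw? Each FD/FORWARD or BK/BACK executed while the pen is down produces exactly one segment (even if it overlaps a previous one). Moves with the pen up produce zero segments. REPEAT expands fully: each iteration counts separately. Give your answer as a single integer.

Executing turtle program step by step:
Start: pos=(-1,10), heading=180, pen down
LT 180: heading 180 -> 0
REPEAT 2 [
  -- iteration 1/2 --
  FD 6.3: (-1,10) -> (5.3,10) [heading=0, draw]
  PD: pen down
  RT 180: heading 0 -> 180
  PU: pen up
  -- iteration 2/2 --
  FD 6.3: (5.3,10) -> (-1,10) [heading=180, move]
  PD: pen down
  RT 180: heading 180 -> 0
  PU: pen up
]
FD 13.5: (-1,10) -> (12.5,10) [heading=0, move]
Final: pos=(12.5,10), heading=0, 1 segment(s) drawn
Segments drawn: 1

Answer: 1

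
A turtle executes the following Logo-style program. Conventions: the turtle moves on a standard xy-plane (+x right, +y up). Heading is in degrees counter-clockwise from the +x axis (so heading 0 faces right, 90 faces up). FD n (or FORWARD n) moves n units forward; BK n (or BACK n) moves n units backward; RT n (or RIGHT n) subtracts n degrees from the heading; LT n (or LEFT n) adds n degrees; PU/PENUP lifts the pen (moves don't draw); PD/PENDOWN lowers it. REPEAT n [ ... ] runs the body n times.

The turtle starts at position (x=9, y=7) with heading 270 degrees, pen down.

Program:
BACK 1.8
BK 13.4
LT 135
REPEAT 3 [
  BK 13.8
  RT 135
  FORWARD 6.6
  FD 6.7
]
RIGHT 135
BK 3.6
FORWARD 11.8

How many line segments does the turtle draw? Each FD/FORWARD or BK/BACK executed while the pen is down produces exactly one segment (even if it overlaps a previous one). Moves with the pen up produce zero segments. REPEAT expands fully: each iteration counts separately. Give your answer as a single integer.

Executing turtle program step by step:
Start: pos=(9,7), heading=270, pen down
BK 1.8: (9,7) -> (9,8.8) [heading=270, draw]
BK 13.4: (9,8.8) -> (9,22.2) [heading=270, draw]
LT 135: heading 270 -> 45
REPEAT 3 [
  -- iteration 1/3 --
  BK 13.8: (9,22.2) -> (-0.758,12.442) [heading=45, draw]
  RT 135: heading 45 -> 270
  FD 6.6: (-0.758,12.442) -> (-0.758,5.842) [heading=270, draw]
  FD 6.7: (-0.758,5.842) -> (-0.758,-0.858) [heading=270, draw]
  -- iteration 2/3 --
  BK 13.8: (-0.758,-0.858) -> (-0.758,12.942) [heading=270, draw]
  RT 135: heading 270 -> 135
  FD 6.6: (-0.758,12.942) -> (-5.425,17.609) [heading=135, draw]
  FD 6.7: (-5.425,17.609) -> (-10.163,22.346) [heading=135, draw]
  -- iteration 3/3 --
  BK 13.8: (-10.163,22.346) -> (-0.405,12.588) [heading=135, draw]
  RT 135: heading 135 -> 0
  FD 6.6: (-0.405,12.588) -> (6.195,12.588) [heading=0, draw]
  FD 6.7: (6.195,12.588) -> (12.895,12.588) [heading=0, draw]
]
RT 135: heading 0 -> 225
BK 3.6: (12.895,12.588) -> (15.441,15.134) [heading=225, draw]
FD 11.8: (15.441,15.134) -> (7.097,6.79) [heading=225, draw]
Final: pos=(7.097,6.79), heading=225, 13 segment(s) drawn
Segments drawn: 13

Answer: 13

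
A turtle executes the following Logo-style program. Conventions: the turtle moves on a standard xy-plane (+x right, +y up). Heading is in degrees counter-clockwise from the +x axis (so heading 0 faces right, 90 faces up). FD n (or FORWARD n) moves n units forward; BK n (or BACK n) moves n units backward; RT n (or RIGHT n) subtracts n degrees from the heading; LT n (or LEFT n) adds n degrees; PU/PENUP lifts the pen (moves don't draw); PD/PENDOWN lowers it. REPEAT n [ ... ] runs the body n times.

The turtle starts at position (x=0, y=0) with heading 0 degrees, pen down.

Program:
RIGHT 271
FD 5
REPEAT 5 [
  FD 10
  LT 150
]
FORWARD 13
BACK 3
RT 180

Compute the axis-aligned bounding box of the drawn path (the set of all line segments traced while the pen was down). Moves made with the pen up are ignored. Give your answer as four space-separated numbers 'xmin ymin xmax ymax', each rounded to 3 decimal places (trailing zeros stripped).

Executing turtle program step by step:
Start: pos=(0,0), heading=0, pen down
RT 271: heading 0 -> 89
FD 5: (0,0) -> (0.087,4.999) [heading=89, draw]
REPEAT 5 [
  -- iteration 1/5 --
  FD 10: (0.087,4.999) -> (0.262,14.998) [heading=89, draw]
  LT 150: heading 89 -> 239
  -- iteration 2/5 --
  FD 10: (0.262,14.998) -> (-4.889,6.426) [heading=239, draw]
  LT 150: heading 239 -> 29
  -- iteration 3/5 --
  FD 10: (-4.889,6.426) -> (3.858,11.274) [heading=29, draw]
  LT 150: heading 29 -> 179
  -- iteration 4/5 --
  FD 10: (3.858,11.274) -> (-6.141,11.449) [heading=179, draw]
  LT 150: heading 179 -> 329
  -- iteration 5/5 --
  FD 10: (-6.141,11.449) -> (2.431,6.298) [heading=329, draw]
  LT 150: heading 329 -> 119
]
FD 13: (2.431,6.298) -> (-3.872,17.668) [heading=119, draw]
BK 3: (-3.872,17.668) -> (-2.417,15.044) [heading=119, draw]
RT 180: heading 119 -> 299
Final: pos=(-2.417,15.044), heading=299, 8 segment(s) drawn

Segment endpoints: x in {-6.141, -4.889, -3.872, -2.417, 0, 0.087, 0.262, 2.431, 3.858}, y in {0, 4.999, 6.298, 6.426, 11.274, 11.449, 14.998, 15.044, 17.668}
xmin=-6.141, ymin=0, xmax=3.858, ymax=17.668

Answer: -6.141 0 3.858 17.668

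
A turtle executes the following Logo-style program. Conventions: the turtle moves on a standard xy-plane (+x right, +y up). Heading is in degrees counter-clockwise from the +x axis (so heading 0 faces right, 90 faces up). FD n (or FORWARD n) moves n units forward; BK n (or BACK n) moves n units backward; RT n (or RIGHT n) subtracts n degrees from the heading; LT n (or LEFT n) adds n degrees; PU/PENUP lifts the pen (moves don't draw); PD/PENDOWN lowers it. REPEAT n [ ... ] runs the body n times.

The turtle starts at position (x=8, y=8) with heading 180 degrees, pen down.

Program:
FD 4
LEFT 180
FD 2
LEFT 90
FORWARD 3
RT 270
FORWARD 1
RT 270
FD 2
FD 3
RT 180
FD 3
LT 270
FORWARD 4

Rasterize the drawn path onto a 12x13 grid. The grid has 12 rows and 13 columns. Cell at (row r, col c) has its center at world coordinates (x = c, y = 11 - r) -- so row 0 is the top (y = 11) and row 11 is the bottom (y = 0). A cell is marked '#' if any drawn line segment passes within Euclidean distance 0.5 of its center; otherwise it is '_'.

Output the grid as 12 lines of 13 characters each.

Answer: _____##______
_____##______
_____#####___
____#####____
_____#_______
_____#_______
_____________
_____________
_____________
_____________
_____________
_____________

Derivation:
Segment 0: (8,8) -> (4,8)
Segment 1: (4,8) -> (6,8)
Segment 2: (6,8) -> (6,11)
Segment 3: (6,11) -> (5,11)
Segment 4: (5,11) -> (5,9)
Segment 5: (5,9) -> (5,6)
Segment 6: (5,6) -> (5,9)
Segment 7: (5,9) -> (9,9)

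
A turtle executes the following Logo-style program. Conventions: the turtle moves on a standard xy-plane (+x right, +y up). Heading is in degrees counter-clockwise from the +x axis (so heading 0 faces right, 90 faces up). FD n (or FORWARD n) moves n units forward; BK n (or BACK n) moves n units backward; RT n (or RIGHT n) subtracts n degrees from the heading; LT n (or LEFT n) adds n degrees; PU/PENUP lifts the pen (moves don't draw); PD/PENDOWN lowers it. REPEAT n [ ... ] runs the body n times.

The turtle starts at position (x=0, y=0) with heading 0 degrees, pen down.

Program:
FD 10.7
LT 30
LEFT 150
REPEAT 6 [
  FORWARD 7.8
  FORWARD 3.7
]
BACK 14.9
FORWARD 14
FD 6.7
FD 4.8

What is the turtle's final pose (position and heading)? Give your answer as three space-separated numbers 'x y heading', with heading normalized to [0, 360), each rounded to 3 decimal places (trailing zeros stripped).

Executing turtle program step by step:
Start: pos=(0,0), heading=0, pen down
FD 10.7: (0,0) -> (10.7,0) [heading=0, draw]
LT 30: heading 0 -> 30
LT 150: heading 30 -> 180
REPEAT 6 [
  -- iteration 1/6 --
  FD 7.8: (10.7,0) -> (2.9,0) [heading=180, draw]
  FD 3.7: (2.9,0) -> (-0.8,0) [heading=180, draw]
  -- iteration 2/6 --
  FD 7.8: (-0.8,0) -> (-8.6,0) [heading=180, draw]
  FD 3.7: (-8.6,0) -> (-12.3,0) [heading=180, draw]
  -- iteration 3/6 --
  FD 7.8: (-12.3,0) -> (-20.1,0) [heading=180, draw]
  FD 3.7: (-20.1,0) -> (-23.8,0) [heading=180, draw]
  -- iteration 4/6 --
  FD 7.8: (-23.8,0) -> (-31.6,0) [heading=180, draw]
  FD 3.7: (-31.6,0) -> (-35.3,0) [heading=180, draw]
  -- iteration 5/6 --
  FD 7.8: (-35.3,0) -> (-43.1,0) [heading=180, draw]
  FD 3.7: (-43.1,0) -> (-46.8,0) [heading=180, draw]
  -- iteration 6/6 --
  FD 7.8: (-46.8,0) -> (-54.6,0) [heading=180, draw]
  FD 3.7: (-54.6,0) -> (-58.3,0) [heading=180, draw]
]
BK 14.9: (-58.3,0) -> (-43.4,0) [heading=180, draw]
FD 14: (-43.4,0) -> (-57.4,0) [heading=180, draw]
FD 6.7: (-57.4,0) -> (-64.1,0) [heading=180, draw]
FD 4.8: (-64.1,0) -> (-68.9,0) [heading=180, draw]
Final: pos=(-68.9,0), heading=180, 17 segment(s) drawn

Answer: -68.9 0 180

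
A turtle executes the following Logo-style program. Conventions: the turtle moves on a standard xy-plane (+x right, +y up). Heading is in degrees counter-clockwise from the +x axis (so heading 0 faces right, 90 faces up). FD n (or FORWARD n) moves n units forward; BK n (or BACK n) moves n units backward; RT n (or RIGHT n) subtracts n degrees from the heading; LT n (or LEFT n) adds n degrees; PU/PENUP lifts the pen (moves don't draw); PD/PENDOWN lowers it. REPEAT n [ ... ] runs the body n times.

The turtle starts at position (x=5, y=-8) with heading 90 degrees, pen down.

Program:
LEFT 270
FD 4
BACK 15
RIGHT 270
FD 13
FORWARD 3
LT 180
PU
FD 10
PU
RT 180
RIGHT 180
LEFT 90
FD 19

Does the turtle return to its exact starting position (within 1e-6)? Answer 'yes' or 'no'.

Executing turtle program step by step:
Start: pos=(5,-8), heading=90, pen down
LT 270: heading 90 -> 0
FD 4: (5,-8) -> (9,-8) [heading=0, draw]
BK 15: (9,-8) -> (-6,-8) [heading=0, draw]
RT 270: heading 0 -> 90
FD 13: (-6,-8) -> (-6,5) [heading=90, draw]
FD 3: (-6,5) -> (-6,8) [heading=90, draw]
LT 180: heading 90 -> 270
PU: pen up
FD 10: (-6,8) -> (-6,-2) [heading=270, move]
PU: pen up
RT 180: heading 270 -> 90
RT 180: heading 90 -> 270
LT 90: heading 270 -> 0
FD 19: (-6,-2) -> (13,-2) [heading=0, move]
Final: pos=(13,-2), heading=0, 4 segment(s) drawn

Start position: (5, -8)
Final position: (13, -2)
Distance = 10; >= 1e-6 -> NOT closed

Answer: no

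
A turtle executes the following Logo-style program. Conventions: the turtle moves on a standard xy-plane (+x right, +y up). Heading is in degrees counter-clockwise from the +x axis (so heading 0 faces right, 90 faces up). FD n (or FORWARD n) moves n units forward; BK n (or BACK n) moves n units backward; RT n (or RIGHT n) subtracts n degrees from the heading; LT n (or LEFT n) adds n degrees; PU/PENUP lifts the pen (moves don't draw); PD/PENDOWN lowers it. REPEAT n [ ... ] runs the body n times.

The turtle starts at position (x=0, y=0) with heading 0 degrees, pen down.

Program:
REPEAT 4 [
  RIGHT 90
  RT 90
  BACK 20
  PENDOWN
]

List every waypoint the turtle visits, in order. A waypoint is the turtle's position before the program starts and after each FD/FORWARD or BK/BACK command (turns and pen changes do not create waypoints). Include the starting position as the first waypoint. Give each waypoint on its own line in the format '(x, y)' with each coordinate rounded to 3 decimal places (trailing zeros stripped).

Answer: (0, 0)
(20, 0)
(0, 0)
(20, 0)
(0, 0)

Derivation:
Executing turtle program step by step:
Start: pos=(0,0), heading=0, pen down
REPEAT 4 [
  -- iteration 1/4 --
  RT 90: heading 0 -> 270
  RT 90: heading 270 -> 180
  BK 20: (0,0) -> (20,0) [heading=180, draw]
  PD: pen down
  -- iteration 2/4 --
  RT 90: heading 180 -> 90
  RT 90: heading 90 -> 0
  BK 20: (20,0) -> (0,0) [heading=0, draw]
  PD: pen down
  -- iteration 3/4 --
  RT 90: heading 0 -> 270
  RT 90: heading 270 -> 180
  BK 20: (0,0) -> (20,0) [heading=180, draw]
  PD: pen down
  -- iteration 4/4 --
  RT 90: heading 180 -> 90
  RT 90: heading 90 -> 0
  BK 20: (20,0) -> (0,0) [heading=0, draw]
  PD: pen down
]
Final: pos=(0,0), heading=0, 4 segment(s) drawn
Waypoints (5 total):
(0, 0)
(20, 0)
(0, 0)
(20, 0)
(0, 0)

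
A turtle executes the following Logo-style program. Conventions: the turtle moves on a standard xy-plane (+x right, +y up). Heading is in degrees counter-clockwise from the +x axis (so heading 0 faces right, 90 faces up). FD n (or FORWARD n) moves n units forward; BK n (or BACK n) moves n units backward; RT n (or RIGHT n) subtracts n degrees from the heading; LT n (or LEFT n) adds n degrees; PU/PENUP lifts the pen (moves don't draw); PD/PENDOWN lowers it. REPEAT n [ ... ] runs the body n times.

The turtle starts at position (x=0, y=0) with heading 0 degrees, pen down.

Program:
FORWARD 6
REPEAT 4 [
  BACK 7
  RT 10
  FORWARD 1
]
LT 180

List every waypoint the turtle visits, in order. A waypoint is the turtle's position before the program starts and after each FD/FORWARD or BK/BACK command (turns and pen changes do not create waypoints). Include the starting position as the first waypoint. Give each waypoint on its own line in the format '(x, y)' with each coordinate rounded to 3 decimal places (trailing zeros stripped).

Answer: (0, 0)
(6, 0)
(-1, 0)
(-0.015, -0.174)
(-6.909, 1.042)
(-5.969, 0.7)
(-12.547, 3.094)
(-11.681, 2.594)
(-17.743, 6.094)
(-16.977, 5.451)

Derivation:
Executing turtle program step by step:
Start: pos=(0,0), heading=0, pen down
FD 6: (0,0) -> (6,0) [heading=0, draw]
REPEAT 4 [
  -- iteration 1/4 --
  BK 7: (6,0) -> (-1,0) [heading=0, draw]
  RT 10: heading 0 -> 350
  FD 1: (-1,0) -> (-0.015,-0.174) [heading=350, draw]
  -- iteration 2/4 --
  BK 7: (-0.015,-0.174) -> (-6.909,1.042) [heading=350, draw]
  RT 10: heading 350 -> 340
  FD 1: (-6.909,1.042) -> (-5.969,0.7) [heading=340, draw]
  -- iteration 3/4 --
  BK 7: (-5.969,0.7) -> (-12.547,3.094) [heading=340, draw]
  RT 10: heading 340 -> 330
  FD 1: (-12.547,3.094) -> (-11.681,2.594) [heading=330, draw]
  -- iteration 4/4 --
  BK 7: (-11.681,2.594) -> (-17.743,6.094) [heading=330, draw]
  RT 10: heading 330 -> 320
  FD 1: (-17.743,6.094) -> (-16.977,5.451) [heading=320, draw]
]
LT 180: heading 320 -> 140
Final: pos=(-16.977,5.451), heading=140, 9 segment(s) drawn
Waypoints (10 total):
(0, 0)
(6, 0)
(-1, 0)
(-0.015, -0.174)
(-6.909, 1.042)
(-5.969, 0.7)
(-12.547, 3.094)
(-11.681, 2.594)
(-17.743, 6.094)
(-16.977, 5.451)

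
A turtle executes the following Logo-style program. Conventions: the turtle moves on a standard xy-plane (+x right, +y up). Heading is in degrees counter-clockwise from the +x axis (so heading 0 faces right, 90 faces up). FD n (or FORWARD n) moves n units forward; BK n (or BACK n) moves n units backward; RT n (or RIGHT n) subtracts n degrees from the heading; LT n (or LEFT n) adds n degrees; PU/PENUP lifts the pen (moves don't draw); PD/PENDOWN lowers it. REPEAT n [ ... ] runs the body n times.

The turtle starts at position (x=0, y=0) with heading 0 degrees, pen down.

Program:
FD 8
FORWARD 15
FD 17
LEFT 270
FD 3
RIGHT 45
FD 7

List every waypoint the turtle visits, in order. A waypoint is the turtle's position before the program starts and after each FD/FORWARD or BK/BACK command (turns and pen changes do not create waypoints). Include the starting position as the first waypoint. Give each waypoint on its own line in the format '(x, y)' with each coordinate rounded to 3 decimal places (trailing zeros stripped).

Answer: (0, 0)
(8, 0)
(23, 0)
(40, 0)
(40, -3)
(35.05, -7.95)

Derivation:
Executing turtle program step by step:
Start: pos=(0,0), heading=0, pen down
FD 8: (0,0) -> (8,0) [heading=0, draw]
FD 15: (8,0) -> (23,0) [heading=0, draw]
FD 17: (23,0) -> (40,0) [heading=0, draw]
LT 270: heading 0 -> 270
FD 3: (40,0) -> (40,-3) [heading=270, draw]
RT 45: heading 270 -> 225
FD 7: (40,-3) -> (35.05,-7.95) [heading=225, draw]
Final: pos=(35.05,-7.95), heading=225, 5 segment(s) drawn
Waypoints (6 total):
(0, 0)
(8, 0)
(23, 0)
(40, 0)
(40, -3)
(35.05, -7.95)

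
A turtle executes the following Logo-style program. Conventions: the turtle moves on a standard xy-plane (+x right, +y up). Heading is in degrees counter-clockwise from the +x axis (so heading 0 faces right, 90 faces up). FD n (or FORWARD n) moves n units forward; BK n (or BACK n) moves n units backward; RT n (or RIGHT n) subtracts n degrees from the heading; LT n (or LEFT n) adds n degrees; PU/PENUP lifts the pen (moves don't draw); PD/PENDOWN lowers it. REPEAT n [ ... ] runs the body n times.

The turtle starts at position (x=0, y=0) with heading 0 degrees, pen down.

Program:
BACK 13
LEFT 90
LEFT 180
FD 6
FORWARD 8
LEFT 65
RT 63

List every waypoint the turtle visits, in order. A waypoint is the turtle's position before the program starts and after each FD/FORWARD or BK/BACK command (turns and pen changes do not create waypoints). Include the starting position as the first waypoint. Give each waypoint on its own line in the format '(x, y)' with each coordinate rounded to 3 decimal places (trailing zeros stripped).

Answer: (0, 0)
(-13, 0)
(-13, -6)
(-13, -14)

Derivation:
Executing turtle program step by step:
Start: pos=(0,0), heading=0, pen down
BK 13: (0,0) -> (-13,0) [heading=0, draw]
LT 90: heading 0 -> 90
LT 180: heading 90 -> 270
FD 6: (-13,0) -> (-13,-6) [heading=270, draw]
FD 8: (-13,-6) -> (-13,-14) [heading=270, draw]
LT 65: heading 270 -> 335
RT 63: heading 335 -> 272
Final: pos=(-13,-14), heading=272, 3 segment(s) drawn
Waypoints (4 total):
(0, 0)
(-13, 0)
(-13, -6)
(-13, -14)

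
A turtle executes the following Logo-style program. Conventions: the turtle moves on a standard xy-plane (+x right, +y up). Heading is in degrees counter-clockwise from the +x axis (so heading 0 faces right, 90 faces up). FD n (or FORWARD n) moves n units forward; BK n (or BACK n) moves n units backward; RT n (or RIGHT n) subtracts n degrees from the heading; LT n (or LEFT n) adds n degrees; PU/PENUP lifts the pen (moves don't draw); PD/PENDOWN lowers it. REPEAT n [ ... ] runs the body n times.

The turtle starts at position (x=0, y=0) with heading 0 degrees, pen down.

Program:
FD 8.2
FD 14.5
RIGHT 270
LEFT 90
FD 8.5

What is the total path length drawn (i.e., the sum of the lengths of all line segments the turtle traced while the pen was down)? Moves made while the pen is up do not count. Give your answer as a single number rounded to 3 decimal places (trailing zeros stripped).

Answer: 31.2

Derivation:
Executing turtle program step by step:
Start: pos=(0,0), heading=0, pen down
FD 8.2: (0,0) -> (8.2,0) [heading=0, draw]
FD 14.5: (8.2,0) -> (22.7,0) [heading=0, draw]
RT 270: heading 0 -> 90
LT 90: heading 90 -> 180
FD 8.5: (22.7,0) -> (14.2,0) [heading=180, draw]
Final: pos=(14.2,0), heading=180, 3 segment(s) drawn

Segment lengths:
  seg 1: (0,0) -> (8.2,0), length = 8.2
  seg 2: (8.2,0) -> (22.7,0), length = 14.5
  seg 3: (22.7,0) -> (14.2,0), length = 8.5
Total = 31.2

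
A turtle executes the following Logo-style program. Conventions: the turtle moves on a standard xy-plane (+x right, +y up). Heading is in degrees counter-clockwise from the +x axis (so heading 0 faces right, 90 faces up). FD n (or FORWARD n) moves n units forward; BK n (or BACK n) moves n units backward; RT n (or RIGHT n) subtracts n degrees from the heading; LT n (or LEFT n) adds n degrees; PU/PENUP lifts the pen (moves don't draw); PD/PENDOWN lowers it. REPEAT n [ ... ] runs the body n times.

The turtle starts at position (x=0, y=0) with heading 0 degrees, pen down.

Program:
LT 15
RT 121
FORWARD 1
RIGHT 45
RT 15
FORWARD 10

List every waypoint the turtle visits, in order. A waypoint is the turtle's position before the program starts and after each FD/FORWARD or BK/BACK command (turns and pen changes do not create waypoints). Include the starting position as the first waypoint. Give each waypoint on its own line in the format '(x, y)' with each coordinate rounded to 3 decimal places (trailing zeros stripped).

Executing turtle program step by step:
Start: pos=(0,0), heading=0, pen down
LT 15: heading 0 -> 15
RT 121: heading 15 -> 254
FD 1: (0,0) -> (-0.276,-0.961) [heading=254, draw]
RT 45: heading 254 -> 209
RT 15: heading 209 -> 194
FD 10: (-0.276,-0.961) -> (-9.979,-3.38) [heading=194, draw]
Final: pos=(-9.979,-3.38), heading=194, 2 segment(s) drawn
Waypoints (3 total):
(0, 0)
(-0.276, -0.961)
(-9.979, -3.38)

Answer: (0, 0)
(-0.276, -0.961)
(-9.979, -3.38)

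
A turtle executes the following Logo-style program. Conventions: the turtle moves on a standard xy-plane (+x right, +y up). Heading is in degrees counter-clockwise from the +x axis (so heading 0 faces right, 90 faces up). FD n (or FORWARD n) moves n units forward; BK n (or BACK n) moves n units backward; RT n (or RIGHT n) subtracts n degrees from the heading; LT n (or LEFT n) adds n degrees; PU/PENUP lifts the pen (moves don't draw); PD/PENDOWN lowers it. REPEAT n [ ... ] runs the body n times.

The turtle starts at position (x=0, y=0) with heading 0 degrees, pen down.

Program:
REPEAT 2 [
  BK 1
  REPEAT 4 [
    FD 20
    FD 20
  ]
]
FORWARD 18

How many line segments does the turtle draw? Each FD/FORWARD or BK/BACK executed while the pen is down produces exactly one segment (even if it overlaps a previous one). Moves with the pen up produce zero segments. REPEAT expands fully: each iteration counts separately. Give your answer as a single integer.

Executing turtle program step by step:
Start: pos=(0,0), heading=0, pen down
REPEAT 2 [
  -- iteration 1/2 --
  BK 1: (0,0) -> (-1,0) [heading=0, draw]
  REPEAT 4 [
    -- iteration 1/4 --
    FD 20: (-1,0) -> (19,0) [heading=0, draw]
    FD 20: (19,0) -> (39,0) [heading=0, draw]
    -- iteration 2/4 --
    FD 20: (39,0) -> (59,0) [heading=0, draw]
    FD 20: (59,0) -> (79,0) [heading=0, draw]
    -- iteration 3/4 --
    FD 20: (79,0) -> (99,0) [heading=0, draw]
    FD 20: (99,0) -> (119,0) [heading=0, draw]
    -- iteration 4/4 --
    FD 20: (119,0) -> (139,0) [heading=0, draw]
    FD 20: (139,0) -> (159,0) [heading=0, draw]
  ]
  -- iteration 2/2 --
  BK 1: (159,0) -> (158,0) [heading=0, draw]
  REPEAT 4 [
    -- iteration 1/4 --
    FD 20: (158,0) -> (178,0) [heading=0, draw]
    FD 20: (178,0) -> (198,0) [heading=0, draw]
    -- iteration 2/4 --
    FD 20: (198,0) -> (218,0) [heading=0, draw]
    FD 20: (218,0) -> (238,0) [heading=0, draw]
    -- iteration 3/4 --
    FD 20: (238,0) -> (258,0) [heading=0, draw]
    FD 20: (258,0) -> (278,0) [heading=0, draw]
    -- iteration 4/4 --
    FD 20: (278,0) -> (298,0) [heading=0, draw]
    FD 20: (298,0) -> (318,0) [heading=0, draw]
  ]
]
FD 18: (318,0) -> (336,0) [heading=0, draw]
Final: pos=(336,0), heading=0, 19 segment(s) drawn
Segments drawn: 19

Answer: 19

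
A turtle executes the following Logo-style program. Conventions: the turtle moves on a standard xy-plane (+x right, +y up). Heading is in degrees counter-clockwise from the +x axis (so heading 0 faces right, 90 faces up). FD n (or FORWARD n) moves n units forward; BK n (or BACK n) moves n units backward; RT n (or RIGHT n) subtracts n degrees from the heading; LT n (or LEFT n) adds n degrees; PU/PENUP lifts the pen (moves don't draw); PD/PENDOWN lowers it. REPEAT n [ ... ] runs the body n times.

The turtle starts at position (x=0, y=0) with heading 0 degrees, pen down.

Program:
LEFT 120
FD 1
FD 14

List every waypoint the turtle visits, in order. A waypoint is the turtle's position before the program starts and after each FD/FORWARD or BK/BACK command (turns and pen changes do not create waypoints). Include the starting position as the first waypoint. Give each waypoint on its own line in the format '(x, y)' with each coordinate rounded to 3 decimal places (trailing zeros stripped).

Answer: (0, 0)
(-0.5, 0.866)
(-7.5, 12.99)

Derivation:
Executing turtle program step by step:
Start: pos=(0,0), heading=0, pen down
LT 120: heading 0 -> 120
FD 1: (0,0) -> (-0.5,0.866) [heading=120, draw]
FD 14: (-0.5,0.866) -> (-7.5,12.99) [heading=120, draw]
Final: pos=(-7.5,12.99), heading=120, 2 segment(s) drawn
Waypoints (3 total):
(0, 0)
(-0.5, 0.866)
(-7.5, 12.99)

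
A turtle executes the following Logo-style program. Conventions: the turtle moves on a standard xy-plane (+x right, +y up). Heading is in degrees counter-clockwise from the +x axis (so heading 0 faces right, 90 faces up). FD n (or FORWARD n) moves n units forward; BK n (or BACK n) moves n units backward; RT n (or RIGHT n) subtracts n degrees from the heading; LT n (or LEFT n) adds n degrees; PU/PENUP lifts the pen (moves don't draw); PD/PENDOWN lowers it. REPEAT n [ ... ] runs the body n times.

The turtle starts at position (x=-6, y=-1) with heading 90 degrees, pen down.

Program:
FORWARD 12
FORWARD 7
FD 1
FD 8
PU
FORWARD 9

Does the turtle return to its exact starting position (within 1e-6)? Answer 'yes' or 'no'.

Answer: no

Derivation:
Executing turtle program step by step:
Start: pos=(-6,-1), heading=90, pen down
FD 12: (-6,-1) -> (-6,11) [heading=90, draw]
FD 7: (-6,11) -> (-6,18) [heading=90, draw]
FD 1: (-6,18) -> (-6,19) [heading=90, draw]
FD 8: (-6,19) -> (-6,27) [heading=90, draw]
PU: pen up
FD 9: (-6,27) -> (-6,36) [heading=90, move]
Final: pos=(-6,36), heading=90, 4 segment(s) drawn

Start position: (-6, -1)
Final position: (-6, 36)
Distance = 37; >= 1e-6 -> NOT closed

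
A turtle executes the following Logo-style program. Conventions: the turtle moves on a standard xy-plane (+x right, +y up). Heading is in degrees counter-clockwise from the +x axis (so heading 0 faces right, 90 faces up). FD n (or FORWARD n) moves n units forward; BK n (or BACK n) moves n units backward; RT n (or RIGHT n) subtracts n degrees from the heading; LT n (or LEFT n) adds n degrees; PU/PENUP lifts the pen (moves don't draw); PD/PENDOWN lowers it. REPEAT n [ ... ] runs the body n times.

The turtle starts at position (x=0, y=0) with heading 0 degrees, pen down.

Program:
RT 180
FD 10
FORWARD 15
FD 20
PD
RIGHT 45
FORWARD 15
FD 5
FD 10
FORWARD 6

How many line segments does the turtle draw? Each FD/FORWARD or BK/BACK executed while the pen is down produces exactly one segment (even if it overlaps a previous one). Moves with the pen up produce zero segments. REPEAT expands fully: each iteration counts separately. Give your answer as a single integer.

Answer: 7

Derivation:
Executing turtle program step by step:
Start: pos=(0,0), heading=0, pen down
RT 180: heading 0 -> 180
FD 10: (0,0) -> (-10,0) [heading=180, draw]
FD 15: (-10,0) -> (-25,0) [heading=180, draw]
FD 20: (-25,0) -> (-45,0) [heading=180, draw]
PD: pen down
RT 45: heading 180 -> 135
FD 15: (-45,0) -> (-55.607,10.607) [heading=135, draw]
FD 5: (-55.607,10.607) -> (-59.142,14.142) [heading=135, draw]
FD 10: (-59.142,14.142) -> (-66.213,21.213) [heading=135, draw]
FD 6: (-66.213,21.213) -> (-70.456,25.456) [heading=135, draw]
Final: pos=(-70.456,25.456), heading=135, 7 segment(s) drawn
Segments drawn: 7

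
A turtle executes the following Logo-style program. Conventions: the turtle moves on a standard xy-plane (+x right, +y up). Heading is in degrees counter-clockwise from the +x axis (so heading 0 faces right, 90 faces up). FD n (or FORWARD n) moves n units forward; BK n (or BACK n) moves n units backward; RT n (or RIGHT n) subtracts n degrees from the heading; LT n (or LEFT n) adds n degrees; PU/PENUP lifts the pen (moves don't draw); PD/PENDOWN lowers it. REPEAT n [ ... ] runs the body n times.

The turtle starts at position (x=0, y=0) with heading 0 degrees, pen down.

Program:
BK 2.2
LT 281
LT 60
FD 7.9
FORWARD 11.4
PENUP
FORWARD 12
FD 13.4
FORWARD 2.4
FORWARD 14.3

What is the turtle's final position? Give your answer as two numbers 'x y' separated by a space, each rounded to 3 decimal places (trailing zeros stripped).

Answer: 55.855 -19.99

Derivation:
Executing turtle program step by step:
Start: pos=(0,0), heading=0, pen down
BK 2.2: (0,0) -> (-2.2,0) [heading=0, draw]
LT 281: heading 0 -> 281
LT 60: heading 281 -> 341
FD 7.9: (-2.2,0) -> (5.27,-2.572) [heading=341, draw]
FD 11.4: (5.27,-2.572) -> (16.049,-6.283) [heading=341, draw]
PU: pen up
FD 12: (16.049,-6.283) -> (27.395,-10.19) [heading=341, move]
FD 13.4: (27.395,-10.19) -> (40.065,-14.553) [heading=341, move]
FD 2.4: (40.065,-14.553) -> (42.334,-15.334) [heading=341, move]
FD 14.3: (42.334,-15.334) -> (55.855,-19.99) [heading=341, move]
Final: pos=(55.855,-19.99), heading=341, 3 segment(s) drawn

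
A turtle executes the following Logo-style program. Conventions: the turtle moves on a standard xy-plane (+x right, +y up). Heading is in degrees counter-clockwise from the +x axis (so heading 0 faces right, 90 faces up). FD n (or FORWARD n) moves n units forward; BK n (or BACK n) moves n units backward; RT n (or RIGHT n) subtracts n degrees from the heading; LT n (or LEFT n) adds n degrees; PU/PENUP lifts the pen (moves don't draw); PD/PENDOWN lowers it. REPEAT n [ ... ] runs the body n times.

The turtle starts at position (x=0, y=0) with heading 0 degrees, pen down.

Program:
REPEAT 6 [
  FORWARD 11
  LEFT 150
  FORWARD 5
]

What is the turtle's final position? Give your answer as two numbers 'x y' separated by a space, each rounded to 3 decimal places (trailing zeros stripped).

Answer: 6 4.287

Derivation:
Executing turtle program step by step:
Start: pos=(0,0), heading=0, pen down
REPEAT 6 [
  -- iteration 1/6 --
  FD 11: (0,0) -> (11,0) [heading=0, draw]
  LT 150: heading 0 -> 150
  FD 5: (11,0) -> (6.67,2.5) [heading=150, draw]
  -- iteration 2/6 --
  FD 11: (6.67,2.5) -> (-2.856,8) [heading=150, draw]
  LT 150: heading 150 -> 300
  FD 5: (-2.856,8) -> (-0.356,3.67) [heading=300, draw]
  -- iteration 3/6 --
  FD 11: (-0.356,3.67) -> (5.144,-5.856) [heading=300, draw]
  LT 150: heading 300 -> 90
  FD 5: (5.144,-5.856) -> (5.144,-0.856) [heading=90, draw]
  -- iteration 4/6 --
  FD 11: (5.144,-0.856) -> (5.144,10.144) [heading=90, draw]
  LT 150: heading 90 -> 240
  FD 5: (5.144,10.144) -> (2.644,5.813) [heading=240, draw]
  -- iteration 5/6 --
  FD 11: (2.644,5.813) -> (-2.856,-3.713) [heading=240, draw]
  LT 150: heading 240 -> 30
  FD 5: (-2.856,-3.713) -> (1.474,-1.213) [heading=30, draw]
  -- iteration 6/6 --
  FD 11: (1.474,-1.213) -> (11,4.287) [heading=30, draw]
  LT 150: heading 30 -> 180
  FD 5: (11,4.287) -> (6,4.287) [heading=180, draw]
]
Final: pos=(6,4.287), heading=180, 12 segment(s) drawn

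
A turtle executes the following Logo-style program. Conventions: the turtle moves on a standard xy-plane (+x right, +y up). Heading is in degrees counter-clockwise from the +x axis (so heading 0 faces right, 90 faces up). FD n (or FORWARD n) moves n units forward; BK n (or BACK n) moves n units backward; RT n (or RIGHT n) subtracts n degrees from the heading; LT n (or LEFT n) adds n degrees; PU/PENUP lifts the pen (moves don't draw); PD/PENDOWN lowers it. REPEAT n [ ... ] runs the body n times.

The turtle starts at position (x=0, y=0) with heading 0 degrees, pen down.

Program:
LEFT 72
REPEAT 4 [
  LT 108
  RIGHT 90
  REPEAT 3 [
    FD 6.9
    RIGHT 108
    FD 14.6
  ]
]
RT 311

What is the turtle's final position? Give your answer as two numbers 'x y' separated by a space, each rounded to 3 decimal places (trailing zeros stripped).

Answer: 10.767 -3.341

Derivation:
Executing turtle program step by step:
Start: pos=(0,0), heading=0, pen down
LT 72: heading 0 -> 72
REPEAT 4 [
  -- iteration 1/4 --
  LT 108: heading 72 -> 180
  RT 90: heading 180 -> 90
  REPEAT 3 [
    -- iteration 1/3 --
    FD 6.9: (0,0) -> (0,6.9) [heading=90, draw]
    RT 108: heading 90 -> 342
    FD 14.6: (0,6.9) -> (13.885,2.388) [heading=342, draw]
    -- iteration 2/3 --
    FD 6.9: (13.885,2.388) -> (20.448,0.256) [heading=342, draw]
    RT 108: heading 342 -> 234
    FD 14.6: (20.448,0.256) -> (11.866,-11.556) [heading=234, draw]
    -- iteration 3/3 --
    FD 6.9: (11.866,-11.556) -> (7.81,-17.138) [heading=234, draw]
    RT 108: heading 234 -> 126
    FD 14.6: (7.81,-17.138) -> (-0.771,-5.326) [heading=126, draw]
  ]
  -- iteration 2/4 --
  LT 108: heading 126 -> 234
  RT 90: heading 234 -> 144
  REPEAT 3 [
    -- iteration 1/3 --
    FD 6.9: (-0.771,-5.326) -> (-6.354,-1.27) [heading=144, draw]
    RT 108: heading 144 -> 36
    FD 14.6: (-6.354,-1.27) -> (5.458,7.311) [heading=36, draw]
    -- iteration 2/3 --
    FD 6.9: (5.458,7.311) -> (11.04,11.367) [heading=36, draw]
    RT 108: heading 36 -> 288
    FD 14.6: (11.04,11.367) -> (15.552,-2.518) [heading=288, draw]
    -- iteration 3/3 --
    FD 6.9: (15.552,-2.518) -> (17.684,-9.081) [heading=288, draw]
    RT 108: heading 288 -> 180
    FD 14.6: (17.684,-9.081) -> (3.084,-9.081) [heading=180, draw]
  ]
  -- iteration 3/4 --
  LT 108: heading 180 -> 288
  RT 90: heading 288 -> 198
  REPEAT 3 [
    -- iteration 1/3 --
    FD 6.9: (3.084,-9.081) -> (-3.478,-11.213) [heading=198, draw]
    RT 108: heading 198 -> 90
    FD 14.6: (-3.478,-11.213) -> (-3.478,3.387) [heading=90, draw]
    -- iteration 2/3 --
    FD 6.9: (-3.478,3.387) -> (-3.478,10.287) [heading=90, draw]
    RT 108: heading 90 -> 342
    FD 14.6: (-3.478,10.287) -> (10.407,5.775) [heading=342, draw]
    -- iteration 3/3 --
    FD 6.9: (10.407,5.775) -> (16.97,3.643) [heading=342, draw]
    RT 108: heading 342 -> 234
    FD 14.6: (16.97,3.643) -> (8.388,-8.168) [heading=234, draw]
  ]
  -- iteration 4/4 --
  LT 108: heading 234 -> 342
  RT 90: heading 342 -> 252
  REPEAT 3 [
    -- iteration 1/3 --
    FD 6.9: (8.388,-8.168) -> (6.256,-14.731) [heading=252, draw]
    RT 108: heading 252 -> 144
    FD 14.6: (6.256,-14.731) -> (-5.556,-6.149) [heading=144, draw]
    -- iteration 2/3 --
    FD 6.9: (-5.556,-6.149) -> (-11.138,-2.093) [heading=144, draw]
    RT 108: heading 144 -> 36
    FD 14.6: (-11.138,-2.093) -> (0.674,6.488) [heading=36, draw]
    -- iteration 3/3 --
    FD 6.9: (0.674,6.488) -> (6.256,10.544) [heading=36, draw]
    RT 108: heading 36 -> 288
    FD 14.6: (6.256,10.544) -> (10.767,-3.341) [heading=288, draw]
  ]
]
RT 311: heading 288 -> 337
Final: pos=(10.767,-3.341), heading=337, 24 segment(s) drawn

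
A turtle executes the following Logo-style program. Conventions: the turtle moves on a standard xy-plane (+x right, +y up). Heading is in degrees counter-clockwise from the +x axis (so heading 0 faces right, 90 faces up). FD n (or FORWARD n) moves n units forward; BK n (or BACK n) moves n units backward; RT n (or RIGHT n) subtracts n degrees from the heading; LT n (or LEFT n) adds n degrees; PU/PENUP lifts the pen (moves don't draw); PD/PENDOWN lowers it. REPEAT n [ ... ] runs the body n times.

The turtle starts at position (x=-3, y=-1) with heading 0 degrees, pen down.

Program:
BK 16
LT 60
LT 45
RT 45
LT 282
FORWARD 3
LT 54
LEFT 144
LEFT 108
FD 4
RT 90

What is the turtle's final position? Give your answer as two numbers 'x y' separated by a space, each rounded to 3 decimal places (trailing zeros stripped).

Answer: -14.911 -5.731

Derivation:
Executing turtle program step by step:
Start: pos=(-3,-1), heading=0, pen down
BK 16: (-3,-1) -> (-19,-1) [heading=0, draw]
LT 60: heading 0 -> 60
LT 45: heading 60 -> 105
RT 45: heading 105 -> 60
LT 282: heading 60 -> 342
FD 3: (-19,-1) -> (-16.147,-1.927) [heading=342, draw]
LT 54: heading 342 -> 36
LT 144: heading 36 -> 180
LT 108: heading 180 -> 288
FD 4: (-16.147,-1.927) -> (-14.911,-5.731) [heading=288, draw]
RT 90: heading 288 -> 198
Final: pos=(-14.911,-5.731), heading=198, 3 segment(s) drawn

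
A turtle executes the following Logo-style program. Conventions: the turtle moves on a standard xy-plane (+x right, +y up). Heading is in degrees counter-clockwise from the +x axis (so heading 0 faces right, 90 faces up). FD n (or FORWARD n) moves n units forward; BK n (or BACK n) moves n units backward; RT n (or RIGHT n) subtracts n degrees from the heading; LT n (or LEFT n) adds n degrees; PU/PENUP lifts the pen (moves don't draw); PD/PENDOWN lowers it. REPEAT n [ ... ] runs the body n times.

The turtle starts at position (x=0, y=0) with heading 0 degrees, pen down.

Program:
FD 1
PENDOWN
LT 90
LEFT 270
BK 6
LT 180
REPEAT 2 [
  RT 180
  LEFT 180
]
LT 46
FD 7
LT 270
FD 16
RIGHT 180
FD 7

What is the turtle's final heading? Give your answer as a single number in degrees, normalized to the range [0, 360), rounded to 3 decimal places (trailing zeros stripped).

Executing turtle program step by step:
Start: pos=(0,0), heading=0, pen down
FD 1: (0,0) -> (1,0) [heading=0, draw]
PD: pen down
LT 90: heading 0 -> 90
LT 270: heading 90 -> 0
BK 6: (1,0) -> (-5,0) [heading=0, draw]
LT 180: heading 0 -> 180
REPEAT 2 [
  -- iteration 1/2 --
  RT 180: heading 180 -> 0
  LT 180: heading 0 -> 180
  -- iteration 2/2 --
  RT 180: heading 180 -> 0
  LT 180: heading 0 -> 180
]
LT 46: heading 180 -> 226
FD 7: (-5,0) -> (-9.863,-5.035) [heading=226, draw]
LT 270: heading 226 -> 136
FD 16: (-9.863,-5.035) -> (-21.372,6.079) [heading=136, draw]
RT 180: heading 136 -> 316
FD 7: (-21.372,6.079) -> (-16.337,1.217) [heading=316, draw]
Final: pos=(-16.337,1.217), heading=316, 5 segment(s) drawn

Answer: 316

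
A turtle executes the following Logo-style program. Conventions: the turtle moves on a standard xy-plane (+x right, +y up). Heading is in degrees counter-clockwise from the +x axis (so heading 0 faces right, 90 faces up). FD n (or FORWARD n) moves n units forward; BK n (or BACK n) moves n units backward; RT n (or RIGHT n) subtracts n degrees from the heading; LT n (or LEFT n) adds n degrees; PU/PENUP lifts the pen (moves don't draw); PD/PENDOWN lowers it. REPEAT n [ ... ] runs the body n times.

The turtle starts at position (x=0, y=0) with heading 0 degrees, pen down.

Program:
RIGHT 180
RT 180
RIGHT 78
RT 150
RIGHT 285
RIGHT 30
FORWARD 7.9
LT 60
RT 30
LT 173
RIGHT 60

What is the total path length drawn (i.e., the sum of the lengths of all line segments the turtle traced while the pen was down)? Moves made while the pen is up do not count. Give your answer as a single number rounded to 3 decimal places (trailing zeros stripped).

Executing turtle program step by step:
Start: pos=(0,0), heading=0, pen down
RT 180: heading 0 -> 180
RT 180: heading 180 -> 0
RT 78: heading 0 -> 282
RT 150: heading 282 -> 132
RT 285: heading 132 -> 207
RT 30: heading 207 -> 177
FD 7.9: (0,0) -> (-7.889,0.413) [heading=177, draw]
LT 60: heading 177 -> 237
RT 30: heading 237 -> 207
LT 173: heading 207 -> 20
RT 60: heading 20 -> 320
Final: pos=(-7.889,0.413), heading=320, 1 segment(s) drawn

Segment lengths:
  seg 1: (0,0) -> (-7.889,0.413), length = 7.9
Total = 7.9

Answer: 7.9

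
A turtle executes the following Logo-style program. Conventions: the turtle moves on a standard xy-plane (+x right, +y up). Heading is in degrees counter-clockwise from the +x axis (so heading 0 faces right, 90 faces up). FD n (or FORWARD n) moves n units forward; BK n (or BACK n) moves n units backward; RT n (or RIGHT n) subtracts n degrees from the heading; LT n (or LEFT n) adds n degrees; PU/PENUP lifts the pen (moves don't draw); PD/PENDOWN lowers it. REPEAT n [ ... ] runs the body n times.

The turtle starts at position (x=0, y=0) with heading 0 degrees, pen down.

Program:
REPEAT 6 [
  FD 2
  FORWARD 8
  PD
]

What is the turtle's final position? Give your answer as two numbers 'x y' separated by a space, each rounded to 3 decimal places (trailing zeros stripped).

Executing turtle program step by step:
Start: pos=(0,0), heading=0, pen down
REPEAT 6 [
  -- iteration 1/6 --
  FD 2: (0,0) -> (2,0) [heading=0, draw]
  FD 8: (2,0) -> (10,0) [heading=0, draw]
  PD: pen down
  -- iteration 2/6 --
  FD 2: (10,0) -> (12,0) [heading=0, draw]
  FD 8: (12,0) -> (20,0) [heading=0, draw]
  PD: pen down
  -- iteration 3/6 --
  FD 2: (20,0) -> (22,0) [heading=0, draw]
  FD 8: (22,0) -> (30,0) [heading=0, draw]
  PD: pen down
  -- iteration 4/6 --
  FD 2: (30,0) -> (32,0) [heading=0, draw]
  FD 8: (32,0) -> (40,0) [heading=0, draw]
  PD: pen down
  -- iteration 5/6 --
  FD 2: (40,0) -> (42,0) [heading=0, draw]
  FD 8: (42,0) -> (50,0) [heading=0, draw]
  PD: pen down
  -- iteration 6/6 --
  FD 2: (50,0) -> (52,0) [heading=0, draw]
  FD 8: (52,0) -> (60,0) [heading=0, draw]
  PD: pen down
]
Final: pos=(60,0), heading=0, 12 segment(s) drawn

Answer: 60 0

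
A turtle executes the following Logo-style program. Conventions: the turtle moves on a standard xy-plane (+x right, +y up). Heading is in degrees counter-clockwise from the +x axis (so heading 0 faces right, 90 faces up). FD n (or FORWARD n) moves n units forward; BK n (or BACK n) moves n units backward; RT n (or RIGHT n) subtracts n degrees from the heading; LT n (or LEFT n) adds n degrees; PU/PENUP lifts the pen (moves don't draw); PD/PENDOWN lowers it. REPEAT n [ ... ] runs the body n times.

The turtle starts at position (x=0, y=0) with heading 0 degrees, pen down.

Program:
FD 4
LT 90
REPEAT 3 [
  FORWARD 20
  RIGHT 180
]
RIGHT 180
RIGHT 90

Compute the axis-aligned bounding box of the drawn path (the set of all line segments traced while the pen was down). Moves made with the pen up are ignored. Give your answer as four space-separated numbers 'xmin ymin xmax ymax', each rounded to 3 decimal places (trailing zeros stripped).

Executing turtle program step by step:
Start: pos=(0,0), heading=0, pen down
FD 4: (0,0) -> (4,0) [heading=0, draw]
LT 90: heading 0 -> 90
REPEAT 3 [
  -- iteration 1/3 --
  FD 20: (4,0) -> (4,20) [heading=90, draw]
  RT 180: heading 90 -> 270
  -- iteration 2/3 --
  FD 20: (4,20) -> (4,0) [heading=270, draw]
  RT 180: heading 270 -> 90
  -- iteration 3/3 --
  FD 20: (4,0) -> (4,20) [heading=90, draw]
  RT 180: heading 90 -> 270
]
RT 180: heading 270 -> 90
RT 90: heading 90 -> 0
Final: pos=(4,20), heading=0, 4 segment(s) drawn

Segment endpoints: x in {0, 4, 4, 4, 4}, y in {0, 20}
xmin=0, ymin=0, xmax=4, ymax=20

Answer: 0 0 4 20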